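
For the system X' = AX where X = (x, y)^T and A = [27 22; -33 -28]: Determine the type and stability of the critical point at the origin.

A = [[27,22],[-33,-28]]; det(A-λI) = λ^2 + λ - 30.
λ = -6, 5: opposite signs.

saddle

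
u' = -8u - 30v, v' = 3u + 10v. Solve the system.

u(t) = -c_1e^(t)sin(3t) - 3c_1e^(t)cos(3t) - 3c_2e^(t)sin(3t) + c_2e^(t)cos(3t), v(t) = c_1e^(t)cos(3t) + c_2e^(t)sin(3t)

Coefficient matrix A = [[-8, -30], [3, 10]].
Characteristic polynomial det(A - λI) = λ^2 - 2λ + 10 = 0.
Eigenvalues λ = 1 ± 3i (complex conjugate pair).
For λ=1+3i: an eigenvector is (-3,1) - i(-1,0) = (-3 + i, 1).
A real fundamental pair from Re and Im of e^((1+3i)t)v: X_1 = e^(t)(cos(3t)·(-3,1) + sin(3t)·(-1,0)), X_2 = e^(t)(sin(3t)·(-3,1) - cos(3t)·(-1,0)).
General solution: c_1X_1 + c_2X_2.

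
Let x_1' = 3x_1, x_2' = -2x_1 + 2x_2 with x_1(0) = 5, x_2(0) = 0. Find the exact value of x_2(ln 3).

-180

A = [[3,0],[-2,2]]; eigenvalues λ = 2, 3.
Eigenvectors: (0,1) for λ=2, (-1,2) for λ=3.
From the initial condition, c_1 = 10, c_2 = -5.
x_2(ln 3) = (10)(3^2)(1) + (-5)(3^3)(2) = -180.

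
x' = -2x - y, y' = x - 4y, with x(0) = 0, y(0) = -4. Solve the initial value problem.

Coefficient matrix A = [[-2, -1], [1, -4]].
Characteristic polynomial det(A - λI) = λ^2 + 6λ + 9 = 0.
Single eigenvalue λ = -3 with algebraic multiplicity 2.
Eigenvector v = (1,1); generalized eigenvector w with (A-λI)w=v is (0,-1).
General solution: e^(-3t)[C_1·v + C_2·(t·v + w)].
Applying x(0)=0, y(0)=-4 gives C_1=0, C_2=4.

x(t) = 4te^(-3t), y(t) = 4te^(-3t) - 4e^(-3t)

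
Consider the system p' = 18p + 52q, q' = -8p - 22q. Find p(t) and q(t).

Coefficient matrix A = [[18, 52], [-8, -22]].
Characteristic polynomial det(A - λI) = λ^2 + 4λ + 20 = 0.
Eigenvalues λ = -2 ± 4i (complex conjugate pair).
For λ=-2+4i: an eigenvector is (-3,1) - i(-2,1) = (-3 + 2i, 1 - i).
A real fundamental pair from Re and Im of e^((-2+4i)t)v: X_1 = e^(-2t)(cos(4t)·(-3,1) + sin(4t)·(-2,1)), X_2 = e^(-2t)(sin(4t)·(-3,1) - cos(4t)·(-2,1)).
General solution: K_1X_1 + K_2X_2.

p(t) = -2K_1e^(-2t)sin(4t) - 3K_1e^(-2t)cos(4t) - 3K_2e^(-2t)sin(4t) + 2K_2e^(-2t)cos(4t), q(t) = K_1e^(-2t)sin(4t) + K_1e^(-2t)cos(4t) + K_2e^(-2t)sin(4t) - K_2e^(-2t)cos(4t)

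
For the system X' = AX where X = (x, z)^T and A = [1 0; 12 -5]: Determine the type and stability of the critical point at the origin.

saddle

A = [[1,0],[12,-5]]; det(A-λI) = λ^2 + 4λ - 5.
λ = -5, 1: opposite signs.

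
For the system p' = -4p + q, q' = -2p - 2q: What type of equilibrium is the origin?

stable spiral

A = [[-4,1],[-2,-2]]; det(A-λI) = λ^2 + 6λ + 10.
λ = -3 ± i: negative real part.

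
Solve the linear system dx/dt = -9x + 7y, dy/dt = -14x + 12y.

Coefficient matrix A = [[-9, 7], [-14, 12]].
Characteristic polynomial det(A - λI) = λ^2 - 3λ - 10 = 0.
Eigenvalues λ = -2, 5.
For λ=-2: (A-λI) row 1 is [-7, 7], so an eigenvector is (-1, -1).
For λ=5: (A-λI) row 1 is [-14, 7], so an eigenvector is (1, 2).
General solution: K_1e^(-2t)(-1,-1) + K_2e^(5t)(1,2).

x(t) = -K_1e^(-2t) + K_2e^(5t), y(t) = -K_1e^(-2t) + 2K_2e^(5t)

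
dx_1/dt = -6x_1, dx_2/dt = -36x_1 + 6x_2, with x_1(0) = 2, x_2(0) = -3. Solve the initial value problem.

Coefficient matrix A = [[-6, 0], [-36, 6]].
Characteristic polynomial det(A - λI) = λ^2 - 36 = 0.
Eigenvalues λ = 6, -6.
For λ=6: (A-λI) row 1 is [-12, 0], so an eigenvector is (0, -1).
For λ=-6: (A-λI) row 2 is [-36, 12], so an eigenvector is (1, 3).
General solution: c_1e^(6t)(0,-1) + c_2e^(-6t)(1,3).
Applying x_1(0)=2, x_2(0)=-3 gives c_1=9, c_2=2.

x_1(t) = 2e^(-6t), x_2(t) = -9e^(6t) + 6e^(-6t)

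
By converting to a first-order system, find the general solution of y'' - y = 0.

y(t) = K_1e^(t) + K_2e^(-t)

Let x_1 = y, x_2 = y'. Then x_1' = x_2 and x_2' = x_1.
A = [[0,1],[1,0]]; det(A-λI) = λ^2 - 1.
Eigenvalues λ = 1, -1 with eigenvectors (1,1), (1,-1).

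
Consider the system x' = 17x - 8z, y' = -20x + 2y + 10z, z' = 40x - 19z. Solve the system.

Coefficient matrix A = [[17, 0, -8], [-20, 2, 10], [40, 0, -19]].
det(A - λI) = 0 gives eigenvalues λ = 1, -3, 2.
For λ=1: eigenvector (1,0,2).
For λ=-3: eigenvector (2,-2,5).
For λ=2: eigenvector (0,1,0).
General solution: K_1e^(t)(1,0,2) + K_2e^(-3t)(2,-2,5) + K_3e^(2t)(0,1,0).

x(t) = K_1e^(t) + 2K_2e^(-3t), y(t) = -2K_2e^(-3t) + K_3e^(2t), z(t) = 2K_1e^(t) + 5K_2e^(-3t)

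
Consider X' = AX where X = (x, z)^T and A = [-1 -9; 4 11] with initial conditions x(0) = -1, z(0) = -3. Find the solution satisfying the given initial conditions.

Coefficient matrix A = [[-1, -9], [4, 11]].
Characteristic polynomial det(A - λI) = λ^2 - 10λ + 25 = 0.
Single eigenvalue λ = 5 with algebraic multiplicity 2.
Eigenvector v = (-3,2); generalized eigenvector w with (A-λI)w=v is (-1,1).
General solution: e^(5t)[K_1·v + K_2·(t·v + w)].
Applying x(0)=-1, z(0)=-3 gives K_1=4, K_2=-11.

x(t) = 33te^(5t) - e^(5t), z(t) = -22te^(5t) - 3e^(5t)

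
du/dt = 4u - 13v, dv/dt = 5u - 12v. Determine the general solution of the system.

Coefficient matrix A = [[4, -13], [5, -12]].
Characteristic polynomial det(A - λI) = λ^2 + 8λ + 17 = 0.
Eigenvalues λ = -4 ± i (complex conjugate pair).
For λ=-4+i: an eigenvector is (3,2) - i(-2,-1) = (3 + 2i, 2 + i).
A real fundamental pair from Re and Im of e^((-4+i)t)v: X_1 = e^(-4t)(cos(t)·(3,2) + sin(t)·(-2,-1)), X_2 = e^(-4t)(sin(t)·(3,2) - cos(t)·(-2,-1)).
General solution: c_1X_1 + c_2X_2.

u(t) = -2c_1e^(-4t)sin(t) + 3c_1e^(-4t)cos(t) + 3c_2e^(-4t)sin(t) + 2c_2e^(-4t)cos(t), v(t) = -c_1e^(-4t)sin(t) + 2c_1e^(-4t)cos(t) + 2c_2e^(-4t)sin(t) + c_2e^(-4t)cos(t)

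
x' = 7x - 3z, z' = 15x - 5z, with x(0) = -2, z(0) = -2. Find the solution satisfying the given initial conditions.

Coefficient matrix A = [[7, -3], [15, -5]].
Characteristic polynomial det(A - λI) = λ^2 - 2λ + 10 = 0.
Eigenvalues λ = 1 ± 3i (complex conjugate pair).
For λ=1+3i: an eigenvector is (0,1) - i(-1,-2) = (0 + i, 1 + 2i).
A real fundamental pair from Re and Im of e^((1+3i)t)v: X_1 = e^(t)(cos(3t)·(0,1) + sin(3t)·(-1,-2)), X_2 = e^(t)(sin(3t)·(0,1) - cos(3t)·(-1,-2)).
General solution: K_1X_1 + K_2X_2.
Applying x(0)=-2, z(0)=-2 gives K_1=2, K_2=-2.

x(t) = -2e^(t)sin(3t) - 2e^(t)cos(3t), z(t) = -6e^(t)sin(3t) - 2e^(t)cos(3t)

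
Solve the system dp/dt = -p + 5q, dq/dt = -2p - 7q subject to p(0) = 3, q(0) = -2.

p(t) = -e^(-4t)sin(t) + 3e^(-4t)cos(t), q(t) = -2e^(-4t)cos(t)

Coefficient matrix A = [[-1, 5], [-2, -7]].
Characteristic polynomial det(A - λI) = λ^2 + 8λ + 17 = 0.
Eigenvalues λ = -4 ± i (complex conjugate pair).
For λ=-4+i: an eigenvector is (1,-1) - i(-2,1) = (1 + 2i, -1 - i).
A real fundamental pair from Re and Im of e^((-4+i)t)v: X_1 = e^(-4t)(cos(t)·(1,-1) + sin(t)·(-2,1)), X_2 = e^(-4t)(sin(t)·(1,-1) - cos(t)·(-2,1)).
General solution: K_1X_1 + K_2X_2.
Applying p(0)=3, q(0)=-2 gives K_1=1, K_2=1.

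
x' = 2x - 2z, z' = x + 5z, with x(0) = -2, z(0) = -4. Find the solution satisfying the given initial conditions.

Coefficient matrix A = [[2, -2], [1, 5]].
Characteristic polynomial det(A - λI) = λ^2 - 7λ + 12 = 0.
Eigenvalues λ = 4, 3.
For λ=4: (A-λI) row 1 is [-2, -2], so an eigenvector is (1, -1).
For λ=3: (A-λI) row 1 is [-1, -2], so an eigenvector is (2, -1).
General solution: c_1e^(4t)(1,-1) + c_2e^(3t)(2,-1).
Applying x(0)=-2, z(0)=-4 gives c_1=10, c_2=-6.

x(t) = 10e^(4t) - 12e^(3t), z(t) = -10e^(4t) + 6e^(3t)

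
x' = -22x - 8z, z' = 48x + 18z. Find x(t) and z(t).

x(t) = -K_1e^(2t) - K_2e^(-6t), z(t) = 3K_1e^(2t) + 2K_2e^(-6t)

Coefficient matrix A = [[-22, -8], [48, 18]].
Characteristic polynomial det(A - λI) = λ^2 + 4λ - 12 = 0.
Eigenvalues λ = 2, -6.
For λ=2: (A-λI) row 1 is [-24, -8], so an eigenvector is (-1, 3).
For λ=-6: (A-λI) row 1 is [-16, -8], so an eigenvector is (-1, 2).
General solution: K_1e^(2t)(-1,3) + K_2e^(-6t)(-1,2).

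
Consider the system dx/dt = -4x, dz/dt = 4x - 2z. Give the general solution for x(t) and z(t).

Coefficient matrix A = [[-4, 0], [4, -2]].
Characteristic polynomial det(A - λI) = λ^2 + 6λ + 8 = 0.
Eigenvalues λ = -4, -2.
For λ=-4: (A-λI) row 2 is [4, 2], so an eigenvector is (1, -2).
For λ=-2: (A-λI) row 1 is [-2, 0], so an eigenvector is (0, -1).
General solution: C_1e^(-4t)(1,-2) + C_2e^(-2t)(0,-1).

x(t) = C_1e^(-4t), z(t) = -2C_1e^(-4t) - C_2e^(-2t)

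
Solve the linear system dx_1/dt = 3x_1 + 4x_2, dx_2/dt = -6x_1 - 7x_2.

Coefficient matrix A = [[3, 4], [-6, -7]].
Characteristic polynomial det(A - λI) = λ^2 + 4λ + 3 = 0.
Eigenvalues λ = -3, -1.
For λ=-3: (A-λI) row 1 is [6, 4], so an eigenvector is (-2, 3).
For λ=-1: (A-λI) row 1 is [4, 4], so an eigenvector is (1, -1).
General solution: c_1e^(-3t)(-2,3) + c_2e^(-t)(1,-1).

x_1(t) = -2c_1e^(-3t) + c_2e^(-t), x_2(t) = 3c_1e^(-3t) - c_2e^(-t)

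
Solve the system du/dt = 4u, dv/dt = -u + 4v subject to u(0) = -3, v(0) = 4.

u(t) = -3e^(4t), v(t) = 3te^(4t) + 4e^(4t)

Coefficient matrix A = [[4, 0], [-1, 4]].
Characteristic polynomial det(A - λI) = λ^2 - 8λ + 16 = 0.
Single eigenvalue λ = 4 with algebraic multiplicity 2.
Eigenvector v = (0,1); generalized eigenvector w with (A-λI)w=v is (-1,-2).
General solution: e^(4t)[c_1·v + c_2·(t·v + w)].
Applying u(0)=-3, v(0)=4 gives c_1=10, c_2=3.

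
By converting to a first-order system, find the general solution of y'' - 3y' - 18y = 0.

Let x_1 = y, x_2 = y'. Then x_1' = x_2 and x_2' = 18x_1 + 3x_2.
A = [[0,1],[18,3]]; det(A-λI) = λ^2 - 3λ - 18.
Eigenvalues λ = 6, -3 with eigenvectors (1,6), (1,-3).

y(t) = c_1e^(6t) + c_2e^(-3t)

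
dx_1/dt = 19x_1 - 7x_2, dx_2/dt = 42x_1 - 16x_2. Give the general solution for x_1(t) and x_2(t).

Coefficient matrix A = [[19, -7], [42, -16]].
Characteristic polynomial det(A - λI) = λ^2 - 3λ - 10 = 0.
Eigenvalues λ = 5, -2.
For λ=5: (A-λI) row 1 is [14, -7], so an eigenvector is (-1, -2).
For λ=-2: (A-λI) row 1 is [21, -7], so an eigenvector is (-1, -3).
General solution: K_1e^(5t)(-1,-2) + K_2e^(-2t)(-1,-3).

x_1(t) = -K_1e^(5t) - K_2e^(-2t), x_2(t) = -2K_1e^(5t) - 3K_2e^(-2t)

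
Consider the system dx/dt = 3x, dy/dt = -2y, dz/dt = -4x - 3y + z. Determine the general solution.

Coefficient matrix A = [[3, 0, 0], [0, -2, 0], [-4, -3, 1]].
det(A - λI) = 0 gives eigenvalues λ = -2, 3, 1.
For λ=-2: eigenvector (0,1,1).
For λ=3: eigenvector (1,0,-2).
For λ=1: eigenvector (0,0,1).
General solution: c_1e^(-2t)(0,1,1) + c_2e^(3t)(1,0,-2) + c_3e^(t)(0,0,1).

x(t) = c_2e^(3t), y(t) = c_1e^(-2t), z(t) = c_1e^(-2t) - 2c_2e^(3t) + c_3e^(t)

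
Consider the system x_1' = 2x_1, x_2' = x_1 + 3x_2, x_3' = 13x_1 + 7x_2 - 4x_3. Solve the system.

Coefficient matrix A = [[2, 0, 0], [1, 3, 0], [13, 7, -4]].
det(A - λI) = 0 gives eigenvalues λ = 2, 3, -4.
For λ=2: eigenvector (1,-1,1).
For λ=3: eigenvector (0,1,1).
For λ=-4: eigenvector (0,0,1).
General solution: K_1e^(2t)(1,-1,1) + K_2e^(3t)(0,1,1) + K_3e^(-4t)(0,0,1).

x_1(t) = K_1e^(2t), x_2(t) = -K_1e^(2t) + K_2e^(3t), x_3(t) = K_1e^(2t) + K_2e^(3t) + K_3e^(-4t)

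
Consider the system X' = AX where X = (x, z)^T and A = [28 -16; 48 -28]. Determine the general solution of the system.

Coefficient matrix A = [[28, -16], [48, -28]].
Characteristic polynomial det(A - λI) = λ^2 - 16 = 0.
Eigenvalues λ = 4, -4.
For λ=4: (A-λI) row 1 is [24, -16], so an eigenvector is (-2, -3).
For λ=-4: (A-λI) row 1 is [32, -16], so an eigenvector is (1, 2).
General solution: c_1e^(4t)(-2,-3) + c_2e^(-4t)(1,2).

x(t) = -2c_1e^(4t) + c_2e^(-4t), z(t) = -3c_1e^(4t) + 2c_2e^(-4t)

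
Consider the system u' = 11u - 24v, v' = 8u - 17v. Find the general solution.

u(t) = 2c_1e^(-t) - 3c_2e^(-5t), v(t) = c_1e^(-t) - 2c_2e^(-5t)

Coefficient matrix A = [[11, -24], [8, -17]].
Characteristic polynomial det(A - λI) = λ^2 + 6λ + 5 = 0.
Eigenvalues λ = -1, -5.
For λ=-1: (A-λI) row 1 is [12, -24], so an eigenvector is (2, 1).
For λ=-5: (A-λI) row 1 is [16, -24], so an eigenvector is (-3, -2).
General solution: c_1e^(-t)(2,1) + c_2e^(-5t)(-3,-2).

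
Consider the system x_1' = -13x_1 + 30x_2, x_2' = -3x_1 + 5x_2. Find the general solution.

x_1(t) = -c_1e^(-4t)sin(3t) - 3c_1e^(-4t)cos(3t) - 3c_2e^(-4t)sin(3t) + c_2e^(-4t)cos(3t), x_2(t) = -c_1e^(-4t)cos(3t) - c_2e^(-4t)sin(3t)

Coefficient matrix A = [[-13, 30], [-3, 5]].
Characteristic polynomial det(A - λI) = λ^2 + 8λ + 25 = 0.
Eigenvalues λ = -4 ± 3i (complex conjugate pair).
For λ=-4+3i: an eigenvector is (-3,-1) - i(-1,0) = (-3 + i, -1).
A real fundamental pair from Re and Im of e^((-4+3i)t)v: X_1 = e^(-4t)(cos(3t)·(-3,-1) + sin(3t)·(-1,0)), X_2 = e^(-4t)(sin(3t)·(-3,-1) - cos(3t)·(-1,0)).
General solution: c_1X_1 + c_2X_2.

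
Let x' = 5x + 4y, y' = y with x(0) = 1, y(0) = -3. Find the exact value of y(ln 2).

A = [[5,4],[0,1]]; eigenvalues λ = 5, 1.
Eigenvectors: (-1,0) for λ=5, (-1,1) for λ=1.
From the initial condition, c_1 = 2, c_2 = -3.
y(ln 2) = (2)(2^5)(0) + (-3)(2^1)(1) = -6.

-6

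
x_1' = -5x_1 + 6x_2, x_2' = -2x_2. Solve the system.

Coefficient matrix A = [[-5, 6], [0, -2]].
Characteristic polynomial det(A - λI) = λ^2 + 7λ + 10 = 0.
Eigenvalues λ = -2, -5.
For λ=-2: (A-λI) row 1 is [-3, 6], so an eigenvector is (-2, -1).
For λ=-5: (A-λI) row 1 is [0, 6], so an eigenvector is (1, 0).
General solution: C_1e^(-2t)(-2,-1) + C_2e^(-5t)(1,0).

x_1(t) = -2C_1e^(-2t) + C_2e^(-5t), x_2(t) = -C_1e^(-2t)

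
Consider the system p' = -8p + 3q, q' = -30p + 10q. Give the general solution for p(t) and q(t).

Coefficient matrix A = [[-8, 3], [-30, 10]].
Characteristic polynomial det(A - λI) = λ^2 - 2λ + 10 = 0.
Eigenvalues λ = 1 ± 3i (complex conjugate pair).
For λ=1+3i: an eigenvector is (-1,-3) - i(0,1) = (-1, -3 - i).
A real fundamental pair from Re and Im of e^((1+3i)t)v: X_1 = e^(t)(cos(3t)·(-1,-3) + sin(3t)·(0,1)), X_2 = e^(t)(sin(3t)·(-1,-3) - cos(3t)·(0,1)).
General solution: C_1X_1 + C_2X_2.

p(t) = -C_1e^(t)cos(3t) - C_2e^(t)sin(3t), q(t) = C_1e^(t)sin(3t) - 3C_1e^(t)cos(3t) - 3C_2e^(t)sin(3t) - C_2e^(t)cos(3t)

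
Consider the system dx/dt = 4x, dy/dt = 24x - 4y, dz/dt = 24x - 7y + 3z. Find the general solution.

Coefficient matrix A = [[4, 0, 0], [24, -4, 0], [24, -7, 3]].
det(A - λI) = 0 gives eigenvalues λ = 4, -4, 3.
For λ=4: eigenvector (1,3,3).
For λ=-4: eigenvector (0,1,1).
For λ=3: eigenvector (0,0,1).
General solution: K_1e^(4t)(1,3,3) + K_2e^(-4t)(0,1,1) + K_3e^(3t)(0,0,1).

x(t) = K_1e^(4t), y(t) = 3K_1e^(4t) + K_2e^(-4t), z(t) = 3K_1e^(4t) + K_2e^(-4t) + K_3e^(3t)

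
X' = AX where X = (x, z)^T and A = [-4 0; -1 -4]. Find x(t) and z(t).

x(t) = -C_2e^(-4t), z(t) = C_1e^(-4t) + C_2te^(-4t) - 2C_2e^(-4t)

Coefficient matrix A = [[-4, 0], [-1, -4]].
Characteristic polynomial det(A - λI) = λ^2 + 8λ + 16 = 0.
Single eigenvalue λ = -4 with algebraic multiplicity 2.
Eigenvector v = (0,1); generalized eigenvector w with (A-λI)w=v is (-1,-2).
General solution: e^(-4t)[C_1·v + C_2·(t·v + w)].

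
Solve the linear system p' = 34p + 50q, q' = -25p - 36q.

p(t) = -K_1e^(-t)sin(5t) - 3K_1e^(-t)cos(5t) - 3K_2e^(-t)sin(5t) + K_2e^(-t)cos(5t), q(t) = K_1e^(-t)sin(5t) + 2K_1e^(-t)cos(5t) + 2K_2e^(-t)sin(5t) - K_2e^(-t)cos(5t)

Coefficient matrix A = [[34, 50], [-25, -36]].
Characteristic polynomial det(A - λI) = λ^2 + 2λ + 26 = 0.
Eigenvalues λ = -1 ± 5i (complex conjugate pair).
For λ=-1+5i: an eigenvector is (-3,2) - i(-1,1) = (-3 + i, 2 - i).
A real fundamental pair from Re and Im of e^((-1+5i)t)v: X_1 = e^(-t)(cos(5t)·(-3,2) + sin(5t)·(-1,1)), X_2 = e^(-t)(sin(5t)·(-3,2) - cos(5t)·(-1,1)).
General solution: K_1X_1 + K_2X_2.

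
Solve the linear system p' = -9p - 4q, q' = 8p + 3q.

Coefficient matrix A = [[-9, -4], [8, 3]].
Characteristic polynomial det(A - λI) = λ^2 + 6λ + 5 = 0.
Eigenvalues λ = -1, -5.
For λ=-1: (A-λI) row 1 is [-8, -4], so an eigenvector is (1, -2).
For λ=-5: (A-λI) row 1 is [-4, -4], so an eigenvector is (-1, 1).
General solution: K_1e^(-t)(1,-2) + K_2e^(-5t)(-1,1).

p(t) = K_1e^(-t) - K_2e^(-5t), q(t) = -2K_1e^(-t) + K_2e^(-5t)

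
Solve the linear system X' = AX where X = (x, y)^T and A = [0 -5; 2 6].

Coefficient matrix A = [[0, -5], [2, 6]].
Characteristic polynomial det(A - λI) = λ^2 - 6λ + 10 = 0.
Eigenvalues λ = 3 ± i (complex conjugate pair).
For λ=3+i: an eigenvector is (-1,1) - i(-2,1) = (-1 + 2i, 1 - i).
A real fundamental pair from Re and Im of e^((3+i)t)v: X_1 = e^(3t)(cos(t)·(-1,1) + sin(t)·(-2,1)), X_2 = e^(3t)(sin(t)·(-1,1) - cos(t)·(-2,1)).
General solution: C_1X_1 + C_2X_2.

x(t) = -2C_1e^(3t)sin(t) - C_1e^(3t)cos(t) - C_2e^(3t)sin(t) + 2C_2e^(3t)cos(t), y(t) = C_1e^(3t)sin(t) + C_1e^(3t)cos(t) + C_2e^(3t)sin(t) - C_2e^(3t)cos(t)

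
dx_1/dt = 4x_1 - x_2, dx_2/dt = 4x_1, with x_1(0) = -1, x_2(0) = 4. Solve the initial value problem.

x_1(t) = -6te^(2t) - e^(2t), x_2(t) = -12te^(2t) + 4e^(2t)

Coefficient matrix A = [[4, -1], [4, 0]].
Characteristic polynomial det(A - λI) = λ^2 - 4λ + 4 = 0.
Single eigenvalue λ = 2 with algebraic multiplicity 2.
Eigenvector v = (1,2); generalized eigenvector w with (A-λI)w=v is (0,-1).
General solution: e^(2t)[c_1·v + c_2·(t·v + w)].
Applying x_1(0)=-1, x_2(0)=4 gives c_1=-1, c_2=-6.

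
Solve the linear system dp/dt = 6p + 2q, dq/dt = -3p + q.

Coefficient matrix A = [[6, 2], [-3, 1]].
Characteristic polynomial det(A - λI) = λ^2 - 7λ + 12 = 0.
Eigenvalues λ = 3, 4.
For λ=3: (A-λI) row 1 is [3, 2], so an eigenvector is (2, -3).
For λ=4: (A-λI) row 1 is [2, 2], so an eigenvector is (-1, 1).
General solution: K_1e^(3t)(2,-3) + K_2e^(4t)(-1,1).

p(t) = 2K_1e^(3t) - K_2e^(4t), q(t) = -3K_1e^(3t) + K_2e^(4t)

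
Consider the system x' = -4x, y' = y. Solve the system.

Coefficient matrix A = [[-4, 0], [0, 1]].
Characteristic polynomial det(A - λI) = λ^2 + 3λ - 4 = 0.
Eigenvalues λ = 1, -4.
For λ=1: (A-λI) row 1 is [-5, 0], so an eigenvector is (0, -1).
For λ=-4: (A-λI) row 2 is [0, 5], so an eigenvector is (1, 0).
General solution: K_1e^(t)(0,-1) + K_2e^(-4t)(1,0).

x(t) = K_2e^(-4t), y(t) = -K_1e^(t)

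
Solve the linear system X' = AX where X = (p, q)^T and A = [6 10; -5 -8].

Coefficient matrix A = [[6, 10], [-5, -8]].
Characteristic polynomial det(A - λI) = λ^2 + 2λ + 2 = 0.
Eigenvalues λ = -1 ± i (complex conjugate pair).
For λ=-1+i: an eigenvector is (1,-1) - i(-3,2) = (1 + 3i, -1 - 2i).
A real fundamental pair from Re and Im of e^((-1+i)t)v: X_1 = e^(-t)(cos(t)·(1,-1) + sin(t)·(-3,2)), X_2 = e^(-t)(sin(t)·(1,-1) - cos(t)·(-3,2)).
General solution: K_1X_1 + K_2X_2.

p(t) = -3K_1e^(-t)sin(t) + K_1e^(-t)cos(t) + K_2e^(-t)sin(t) + 3K_2e^(-t)cos(t), q(t) = 2K_1e^(-t)sin(t) - K_1e^(-t)cos(t) - K_2e^(-t)sin(t) - 2K_2e^(-t)cos(t)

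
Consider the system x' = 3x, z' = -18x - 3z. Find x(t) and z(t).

Coefficient matrix A = [[3, 0], [-18, -3]].
Characteristic polynomial det(A - λI) = λ^2 - 9 = 0.
Eigenvalues λ = -3, 3.
For λ=-3: (A-λI) row 1 is [6, 0], so an eigenvector is (0, -1).
For λ=3: (A-λI) row 2 is [-18, -6], so an eigenvector is (1, -3).
General solution: C_1e^(-3t)(0,-1) + C_2e^(3t)(1,-3).

x(t) = C_2e^(3t), z(t) = -C_1e^(-3t) - 3C_2e^(3t)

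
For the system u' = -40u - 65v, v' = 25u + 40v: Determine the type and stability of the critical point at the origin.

A = [[-40,-65],[25,40]]; det(A-λI) = λ^2 + 25.
λ = 0 ± 5i: zero real part.

center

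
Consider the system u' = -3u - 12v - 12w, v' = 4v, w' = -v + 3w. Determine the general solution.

u(t) = -2C_1e^(3t) + C_3e^(-3t), v(t) = C_2e^(4t), w(t) = C_1e^(3t) - C_2e^(4t)

Coefficient matrix A = [[-3, -12, -12], [0, 4, 0], [0, -1, 3]].
det(A - λI) = 0 gives eigenvalues λ = 3, 4, -3.
For λ=3: eigenvector (-2,0,1).
For λ=4: eigenvector (0,1,-1).
For λ=-3: eigenvector (1,0,0).
General solution: C_1e^(3t)(-2,0,1) + C_2e^(4t)(0,1,-1) + C_3e^(-3t)(1,0,0).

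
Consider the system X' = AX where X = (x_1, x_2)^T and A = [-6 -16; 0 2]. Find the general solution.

Coefficient matrix A = [[-6, -16], [0, 2]].
Characteristic polynomial det(A - λI) = λ^2 + 4λ - 12 = 0.
Eigenvalues λ = 2, -6.
For λ=2: (A-λI) row 1 is [-8, -16], so an eigenvector is (2, -1).
For λ=-6: (A-λI) row 1 is [0, -16], so an eigenvector is (-1, 0).
General solution: c_1e^(2t)(2,-1) + c_2e^(-6t)(-1,0).

x_1(t) = 2c_1e^(2t) - c_2e^(-6t), x_2(t) = -c_1e^(2t)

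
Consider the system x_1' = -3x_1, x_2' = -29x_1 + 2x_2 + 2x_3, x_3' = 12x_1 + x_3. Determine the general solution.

x_1(t) = c_3e^(-3t), x_2(t) = -2c_1e^(t) + c_2e^(2t) + 7c_3e^(-3t), x_3(t) = c_1e^(t) - 3c_3e^(-3t)

Coefficient matrix A = [[-3, 0, 0], [-29, 2, 2], [12, 0, 1]].
det(A - λI) = 0 gives eigenvalues λ = 1, 2, -3.
For λ=1: eigenvector (0,-2,1).
For λ=2: eigenvector (0,1,0).
For λ=-3: eigenvector (1,7,-3).
General solution: c_1e^(t)(0,-2,1) + c_2e^(2t)(0,1,0) + c_3e^(-3t)(1,7,-3).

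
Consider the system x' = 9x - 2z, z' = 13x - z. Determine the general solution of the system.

x(t) = K_1e^(4t)sin(t) + K_1e^(4t)cos(t) + K_2e^(4t)sin(t) - K_2e^(4t)cos(t), z(t) = 3K_1e^(4t)sin(t) + 2K_1e^(4t)cos(t) + 2K_2e^(4t)sin(t) - 3K_2e^(4t)cos(t)

Coefficient matrix A = [[9, -2], [13, -1]].
Characteristic polynomial det(A - λI) = λ^2 - 8λ + 17 = 0.
Eigenvalues λ = 4 ± i (complex conjugate pair).
For λ=4+i: an eigenvector is (1,2) - i(1,3) = (1 - i, 2 - 3i).
A real fundamental pair from Re and Im of e^((4+i)t)v: X_1 = e^(4t)(cos(t)·(1,2) + sin(t)·(1,3)), X_2 = e^(4t)(sin(t)·(1,2) - cos(t)·(1,3)).
General solution: K_1X_1 + K_2X_2.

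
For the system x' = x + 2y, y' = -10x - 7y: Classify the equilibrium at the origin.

A = [[1,2],[-10,-7]]; det(A-λI) = λ^2 + 6λ + 13.
λ = -3 ± 2i: negative real part.

stable spiral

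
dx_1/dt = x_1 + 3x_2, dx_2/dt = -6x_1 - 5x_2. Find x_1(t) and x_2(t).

x_1(t) = -c_1e^(-2t)cos(3t) - c_2e^(-2t)sin(3t), x_2(t) = c_1e^(-2t)sin(3t) + c_1e^(-2t)cos(3t) + c_2e^(-2t)sin(3t) - c_2e^(-2t)cos(3t)

Coefficient matrix A = [[1, 3], [-6, -5]].
Characteristic polynomial det(A - λI) = λ^2 + 4λ + 13 = 0.
Eigenvalues λ = -2 ± 3i (complex conjugate pair).
For λ=-2+3i: an eigenvector is (-1,1) - i(0,1) = (-1, 1 - i).
A real fundamental pair from Re and Im of e^((-2+3i)t)v: X_1 = e^(-2t)(cos(3t)·(-1,1) + sin(3t)·(0,1)), X_2 = e^(-2t)(sin(3t)·(-1,1) - cos(3t)·(0,1)).
General solution: c_1X_1 + c_2X_2.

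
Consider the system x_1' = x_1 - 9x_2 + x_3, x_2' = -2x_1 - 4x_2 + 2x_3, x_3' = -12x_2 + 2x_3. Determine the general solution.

Coefficient matrix A = [[1, -9, 1], [-2, -4, 2], [0, -12, 2]].
det(A - λI) = 0 gives eigenvalues λ = 2, -1, -2.
For λ=2: eigenvector (1,0,1).
For λ=-1: eigenvector (5,2,8).
For λ=-2: eigenvector (2,1,3).
General solution: C_1e^(2t)(1,0,1) + C_2e^(-t)(5,2,8) + C_3e^(-2t)(2,1,3).

x_1(t) = C_1e^(2t) + 5C_2e^(-t) + 2C_3e^(-2t), x_2(t) = 2C_2e^(-t) + C_3e^(-2t), x_3(t) = C_1e^(2t) + 8C_2e^(-t) + 3C_3e^(-2t)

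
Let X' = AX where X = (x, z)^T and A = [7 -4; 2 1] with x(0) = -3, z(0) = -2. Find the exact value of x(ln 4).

-2112

A = [[7,-4],[2,1]]; eigenvalues λ = 5, 3.
Eigenvectors: (2,1) for λ=5, (-1,-1) for λ=3.
From the initial condition, c_1 = -1, c_2 = 1.
x(ln 4) = (-1)(4^5)(2) + (1)(4^3)(-1) = -2112.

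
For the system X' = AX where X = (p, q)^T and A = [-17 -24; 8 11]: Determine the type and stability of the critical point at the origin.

stable node

A = [[-17,-24],[8,11]]; det(A-λI) = λ^2 + 6λ + 5.
λ = -1, -5: both negative.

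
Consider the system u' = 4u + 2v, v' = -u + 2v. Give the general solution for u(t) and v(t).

Coefficient matrix A = [[4, 2], [-1, 2]].
Characteristic polynomial det(A - λI) = λ^2 - 6λ + 10 = 0.
Eigenvalues λ = 3 ± i (complex conjugate pair).
For λ=3+i: an eigenvector is (-1,1) - i(1,0) = (-1 - i, 1).
A real fundamental pair from Re and Im of e^((3+i)t)v: X_1 = e^(3t)(cos(t)·(-1,1) + sin(t)·(1,0)), X_2 = e^(3t)(sin(t)·(-1,1) - cos(t)·(1,0)).
General solution: C_1X_1 + C_2X_2.

u(t) = C_1e^(3t)sin(t) - C_1e^(3t)cos(t) - C_2e^(3t)sin(t) - C_2e^(3t)cos(t), v(t) = C_1e^(3t)cos(t) + C_2e^(3t)sin(t)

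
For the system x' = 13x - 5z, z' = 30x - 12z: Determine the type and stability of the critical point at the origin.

A = [[13,-5],[30,-12]]; det(A-λI) = λ^2 - λ - 6.
λ = 3, -2: opposite signs.

saddle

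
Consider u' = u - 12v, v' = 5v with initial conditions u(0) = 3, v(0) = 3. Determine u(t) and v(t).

u(t) = -9e^(5t) + 12e^(t), v(t) = 3e^(5t)

Coefficient matrix A = [[1, -12], [0, 5]].
Characteristic polynomial det(A - λI) = λ^2 - 6λ + 5 = 0.
Eigenvalues λ = 5, 1.
For λ=5: (A-λI) row 1 is [-4, -12], so an eigenvector is (-3, 1).
For λ=1: (A-λI) row 1 is [0, -12], so an eigenvector is (-1, 0).
General solution: K_1e^(5t)(-3,1) + K_2e^(t)(-1,0).
Applying u(0)=3, v(0)=3 gives K_1=3, K_2=-12.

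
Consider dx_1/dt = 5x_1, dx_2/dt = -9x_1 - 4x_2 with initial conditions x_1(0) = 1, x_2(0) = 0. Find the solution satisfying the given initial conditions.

Coefficient matrix A = [[5, 0], [-9, -4]].
Characteristic polynomial det(A - λI) = λ^2 - λ - 20 = 0.
Eigenvalues λ = -4, 5.
For λ=-4: (A-λI) row 1 is [9, 0], so an eigenvector is (0, -1).
For λ=5: (A-λI) row 2 is [-9, -9], so an eigenvector is (-1, 1).
General solution: c_1e^(-4t)(0,-1) + c_2e^(5t)(-1,1).
Applying x_1(0)=1, x_2(0)=0 gives c_1=-1, c_2=-1.

x_1(t) = e^(5t), x_2(t) = -e^(5t) + e^(-4t)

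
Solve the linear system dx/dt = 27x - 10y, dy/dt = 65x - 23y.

Coefficient matrix A = [[27, -10], [65, -23]].
Characteristic polynomial det(A - λI) = λ^2 - 4λ + 29 = 0.
Eigenvalues λ = 2 ± 5i (complex conjugate pair).
For λ=2+5i: an eigenvector is (1,3) - i(-1,-2) = (1 + i, 3 + 2i).
A real fundamental pair from Re and Im of e^((2+5i)t)v: X_1 = e^(2t)(cos(5t)·(1,3) + sin(5t)·(-1,-2)), X_2 = e^(2t)(sin(5t)·(1,3) - cos(5t)·(-1,-2)).
General solution: K_1X_1 + K_2X_2.

x(t) = -K_1e^(2t)sin(5t) + K_1e^(2t)cos(5t) + K_2e^(2t)sin(5t) + K_2e^(2t)cos(5t), y(t) = -2K_1e^(2t)sin(5t) + 3K_1e^(2t)cos(5t) + 3K_2e^(2t)sin(5t) + 2K_2e^(2t)cos(5t)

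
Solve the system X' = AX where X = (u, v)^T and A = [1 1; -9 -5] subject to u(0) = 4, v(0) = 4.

u(t) = 16te^(-2t) + 4e^(-2t), v(t) = -48te^(-2t) + 4e^(-2t)

Coefficient matrix A = [[1, 1], [-9, -5]].
Characteristic polynomial det(A - λI) = λ^2 + 4λ + 4 = 0.
Single eigenvalue λ = -2 with algebraic multiplicity 2.
Eigenvector v = (-1,3); generalized eigenvector w with (A-λI)w=v is (0,-1).
General solution: e^(-2t)[C_1·v + C_2·(t·v + w)].
Applying u(0)=4, v(0)=4 gives C_1=-4, C_2=-16.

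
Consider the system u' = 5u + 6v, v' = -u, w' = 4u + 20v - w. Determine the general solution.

Coefficient matrix A = [[5, 6, 0], [-1, 0, 0], [4, 20, -1]].
det(A - λI) = 0 gives eigenvalues λ = 3, 2, -1.
For λ=3: eigenvector (-3,1,2).
For λ=2: eigenvector (2,-1,-4).
For λ=-1: eigenvector (0,0,1).
General solution: c_1e^(3t)(-3,1,2) + c_2e^(2t)(2,-1,-4) + c_3e^(-t)(0,0,1).

u(t) = -3c_1e^(3t) + 2c_2e^(2t), v(t) = c_1e^(3t) - c_2e^(2t), w(t) = 2c_1e^(3t) - 4c_2e^(2t) + c_3e^(-t)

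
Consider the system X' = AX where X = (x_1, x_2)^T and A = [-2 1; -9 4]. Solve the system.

Coefficient matrix A = [[-2, 1], [-9, 4]].
Characteristic polynomial det(A - λI) = λ^2 - 2λ + 1 = 0.
Single eigenvalue λ = 1 with algebraic multiplicity 2.
Eigenvector v = (1,3); generalized eigenvector w with (A-λI)w=v is (0,1).
General solution: e^(t)[c_1·v + c_2·(t·v + w)].

x_1(t) = c_1e^(t) + c_2te^(t), x_2(t) = 3c_1e^(t) + 3c_2te^(t) + c_2e^(t)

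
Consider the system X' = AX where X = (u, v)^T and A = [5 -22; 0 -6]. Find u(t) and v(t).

u(t) = K_1e^(5t) + 2K_2e^(-6t), v(t) = K_2e^(-6t)

Coefficient matrix A = [[5, -22], [0, -6]].
Characteristic polynomial det(A - λI) = λ^2 + λ - 30 = 0.
Eigenvalues λ = 5, -6.
For λ=5: (A-λI) row 1 is [0, -22], so an eigenvector is (1, 0).
For λ=-6: (A-λI) row 1 is [11, -22], so an eigenvector is (2, 1).
General solution: K_1e^(5t)(1,0) + K_2e^(-6t)(2,1).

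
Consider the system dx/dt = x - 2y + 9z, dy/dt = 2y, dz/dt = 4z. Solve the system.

x(t) = -K_1e^(t) - 2K_2e^(2t) + 3K_3e^(4t), y(t) = K_2e^(2t), z(t) = K_3e^(4t)

Coefficient matrix A = [[1, -2, 9], [0, 2, 0], [0, 0, 4]].
det(A - λI) = 0 gives eigenvalues λ = 1, 2, 4.
For λ=1: eigenvector (-1,0,0).
For λ=2: eigenvector (-2,1,0).
For λ=4: eigenvector (3,0,1).
General solution: K_1e^(t)(-1,0,0) + K_2e^(2t)(-2,1,0) + K_3e^(4t)(3,0,1).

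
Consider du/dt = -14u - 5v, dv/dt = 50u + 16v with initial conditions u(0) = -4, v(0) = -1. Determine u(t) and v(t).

Coefficient matrix A = [[-14, -5], [50, 16]].
Characteristic polynomial det(A - λI) = λ^2 - 2λ + 26 = 0.
Eigenvalues λ = 1 ± 5i (complex conjugate pair).
For λ=1+5i: an eigenvector is (0,1) - i(-1,3) = (0 + i, 1 - 3i).
A real fundamental pair from Re and Im of e^((1+5i)t)v: X_1 = e^(t)(cos(5t)·(0,1) + sin(5t)·(-1,3)), X_2 = e^(t)(sin(5t)·(0,1) - cos(5t)·(-1,3)).
General solution: C_1X_1 + C_2X_2.
Applying u(0)=-4, v(0)=-1 gives C_1=-13, C_2=-4.

u(t) = 13e^(t)sin(5t) - 4e^(t)cos(5t), v(t) = -43e^(t)sin(5t) - e^(t)cos(5t)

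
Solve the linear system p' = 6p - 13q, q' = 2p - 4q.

p(t) = -2C_1e^(t)sin(t) - 3C_1e^(t)cos(t) - 3C_2e^(t)sin(t) + 2C_2e^(t)cos(t), q(t) = -C_1e^(t)sin(t) - C_1e^(t)cos(t) - C_2e^(t)sin(t) + C_2e^(t)cos(t)

Coefficient matrix A = [[6, -13], [2, -4]].
Characteristic polynomial det(A - λI) = λ^2 - 2λ + 2 = 0.
Eigenvalues λ = 1 ± i (complex conjugate pair).
For λ=1+i: an eigenvector is (-3,-1) - i(-2,-1) = (-3 + 2i, -1 + i).
A real fundamental pair from Re and Im of e^((1+i)t)v: X_1 = e^(t)(cos(t)·(-3,-1) + sin(t)·(-2,-1)), X_2 = e^(t)(sin(t)·(-3,-1) - cos(t)·(-2,-1)).
General solution: C_1X_1 + C_2X_2.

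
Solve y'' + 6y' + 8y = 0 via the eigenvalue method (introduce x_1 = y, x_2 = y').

Let x_1 = y, x_2 = y'. Then x_1' = x_2 and x_2' = -8x_1 - 6x_2.
A = [[0,1],[-8,-6]]; det(A-λI) = λ^2 + 6λ + 8.
Eigenvalues λ = -4, -2 with eigenvectors (1,-4), (1,-2).

y(t) = c_1e^(-4t) + c_2e^(-2t)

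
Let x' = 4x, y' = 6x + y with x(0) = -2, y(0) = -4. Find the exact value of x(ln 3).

-162

A = [[4,0],[6,1]]; eigenvalues λ = 4, 1.
Eigenvectors: (1,2) for λ=4, (0,1) for λ=1.
From the initial condition, c_1 = -2, c_2 = 0.
x(ln 3) = (-2)(3^4)(1) + (0)(3^1)(0) = -162.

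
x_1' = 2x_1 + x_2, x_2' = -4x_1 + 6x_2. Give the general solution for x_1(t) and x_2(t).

x_1(t) = C_1e^(4t) + C_2te^(4t) - 2C_2e^(4t), x_2(t) = 2C_1e^(4t) + 2C_2te^(4t) - 3C_2e^(4t)

Coefficient matrix A = [[2, 1], [-4, 6]].
Characteristic polynomial det(A - λI) = λ^2 - 8λ + 16 = 0.
Single eigenvalue λ = 4 with algebraic multiplicity 2.
Eigenvector v = (1,2); generalized eigenvector w with (A-λI)w=v is (-2,-3).
General solution: e^(4t)[C_1·v + C_2·(t·v + w)].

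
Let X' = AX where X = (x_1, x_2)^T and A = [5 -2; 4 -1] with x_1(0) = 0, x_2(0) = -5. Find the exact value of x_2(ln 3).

105

A = [[5,-2],[4,-1]]; eigenvalues λ = 3, 1.
Eigenvectors: (1,1) for λ=3, (1,2) for λ=1.
From the initial condition, c_1 = 5, c_2 = -5.
x_2(ln 3) = (5)(3^3)(1) + (-5)(3^1)(2) = 105.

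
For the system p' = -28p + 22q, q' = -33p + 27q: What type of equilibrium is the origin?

saddle

A = [[-28,22],[-33,27]]; det(A-λI) = λ^2 + λ - 30.
λ = -6, 5: opposite signs.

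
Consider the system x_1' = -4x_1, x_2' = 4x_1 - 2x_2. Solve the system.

x_1(t) = -K_2e^(-4t), x_2(t) = K_1e^(-2t) + 2K_2e^(-4t)

Coefficient matrix A = [[-4, 0], [4, -2]].
Characteristic polynomial det(A - λI) = λ^2 + 6λ + 8 = 0.
Eigenvalues λ = -2, -4.
For λ=-2: (A-λI) row 1 is [-2, 0], so an eigenvector is (0, 1).
For λ=-4: (A-λI) row 2 is [4, 2], so an eigenvector is (-1, 2).
General solution: K_1e^(-2t)(0,1) + K_2e^(-4t)(-1,2).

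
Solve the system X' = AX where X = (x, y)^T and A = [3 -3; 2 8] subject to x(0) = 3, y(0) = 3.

x(t) = -15e^(6t) + 18e^(5t), y(t) = 15e^(6t) - 12e^(5t)

Coefficient matrix A = [[3, -3], [2, 8]].
Characteristic polynomial det(A - λI) = λ^2 - 11λ + 30 = 0.
Eigenvalues λ = 6, 5.
For λ=6: (A-λI) row 1 is [-3, -3], so an eigenvector is (-1, 1).
For λ=5: (A-λI) row 1 is [-2, -3], so an eigenvector is (-3, 2).
General solution: K_1e^(6t)(-1,1) + K_2e^(5t)(-3,2).
Applying x(0)=3, y(0)=3 gives K_1=15, K_2=-6.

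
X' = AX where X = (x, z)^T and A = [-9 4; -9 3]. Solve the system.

Coefficient matrix A = [[-9, 4], [-9, 3]].
Characteristic polynomial det(A - λI) = λ^2 + 6λ + 9 = 0.
Single eigenvalue λ = -3 with algebraic multiplicity 2.
Eigenvector v = (2,3); generalized eigenvector w with (A-λI)w=v is (-1,-1).
General solution: e^(-3t)[K_1·v + K_2·(t·v + w)].

x(t) = 2K_1e^(-3t) + 2K_2te^(-3t) - K_2e^(-3t), z(t) = 3K_1e^(-3t) + 3K_2te^(-3t) - K_2e^(-3t)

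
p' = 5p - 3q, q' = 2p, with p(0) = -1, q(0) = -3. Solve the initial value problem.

p(t) = 6e^(3t) - 7e^(2t), q(t) = 4e^(3t) - 7e^(2t)

Coefficient matrix A = [[5, -3], [2, 0]].
Characteristic polynomial det(A - λI) = λ^2 - 5λ + 6 = 0.
Eigenvalues λ = 2, 3.
For λ=2: (A-λI) row 1 is [3, -3], so an eigenvector is (1, 1).
For λ=3: (A-λI) row 1 is [2, -3], so an eigenvector is (3, 2).
General solution: C_1e^(2t)(1,1) + C_2e^(3t)(3,2).
Applying p(0)=-1, q(0)=-3 gives C_1=-7, C_2=2.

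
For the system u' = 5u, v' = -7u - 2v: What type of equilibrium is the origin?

saddle

A = [[5,0],[-7,-2]]; det(A-λI) = λ^2 - 3λ - 10.
λ = -2, 5: opposite signs.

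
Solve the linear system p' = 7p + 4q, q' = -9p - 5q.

Coefficient matrix A = [[7, 4], [-9, -5]].
Characteristic polynomial det(A - λI) = λ^2 - 2λ + 1 = 0.
Single eigenvalue λ = 1 with algebraic multiplicity 2.
Eigenvector v = (2,-3); generalized eigenvector w with (A-λI)w=v is (-1,2).
General solution: e^(t)[K_1·v + K_2·(t·v + w)].

p(t) = 2K_1e^(t) + 2K_2te^(t) - K_2e^(t), q(t) = -3K_1e^(t) - 3K_2te^(t) + 2K_2e^(t)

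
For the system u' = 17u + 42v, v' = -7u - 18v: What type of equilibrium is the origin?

A = [[17,42],[-7,-18]]; det(A-λI) = λ^2 + λ - 12.
λ = -4, 3: opposite signs.

saddle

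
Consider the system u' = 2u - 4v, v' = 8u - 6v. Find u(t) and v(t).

u(t) = -c_1e^(-2t)sin(4t) + c_2e^(-2t)cos(4t), v(t) = -c_1e^(-2t)sin(4t) + c_1e^(-2t)cos(4t) + c_2e^(-2t)sin(4t) + c_2e^(-2t)cos(4t)

Coefficient matrix A = [[2, -4], [8, -6]].
Characteristic polynomial det(A - λI) = λ^2 + 4λ + 20 = 0.
Eigenvalues λ = -2 ± 4i (complex conjugate pair).
For λ=-2+4i: an eigenvector is (0,1) - i(-1,-1) = (0 + i, 1 + i).
A real fundamental pair from Re and Im of e^((-2+4i)t)v: X_1 = e^(-2t)(cos(4t)·(0,1) + sin(4t)·(-1,-1)), X_2 = e^(-2t)(sin(4t)·(0,1) - cos(4t)·(-1,-1)).
General solution: c_1X_1 + c_2X_2.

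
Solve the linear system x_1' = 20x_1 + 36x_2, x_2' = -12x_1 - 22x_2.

Coefficient matrix A = [[20, 36], [-12, -22]].
Characteristic polynomial det(A - λI) = λ^2 + 2λ - 8 = 0.
Eigenvalues λ = -4, 2.
For λ=-4: (A-λI) row 1 is [24, 36], so an eigenvector is (-3, 2).
For λ=2: (A-λI) row 1 is [18, 36], so an eigenvector is (-2, 1).
General solution: K_1e^(-4t)(-3,2) + K_2e^(2t)(-2,1).

x_1(t) = -3K_1e^(-4t) - 2K_2e^(2t), x_2(t) = 2K_1e^(-4t) + K_2e^(2t)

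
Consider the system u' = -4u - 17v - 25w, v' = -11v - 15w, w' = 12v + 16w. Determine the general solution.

Coefficient matrix A = [[-4, -17, -25], [0, -11, -15], [0, 12, 16]].
det(A - λI) = 0 gives eigenvalues λ = -4, 1, 4.
For λ=-4: eigenvector (1,0,0).
For λ=1: eigenvector (3,5,-4).
For λ=4: eigenvector (-1,-1,1).
General solution: c_1e^(-4t)(1,0,0) + c_2e^(t)(3,5,-4) + c_3e^(4t)(-1,-1,1).

u(t) = c_1e^(-4t) + 3c_2e^(t) - c_3e^(4t), v(t) = 5c_2e^(t) - c_3e^(4t), w(t) = -4c_2e^(t) + c_3e^(4t)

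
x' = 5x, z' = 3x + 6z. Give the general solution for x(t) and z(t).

Coefficient matrix A = [[5, 0], [3, 6]].
Characteristic polynomial det(A - λI) = λ^2 - 11λ + 30 = 0.
Eigenvalues λ = 5, 6.
For λ=5: (A-λI) row 2 is [3, 1], so an eigenvector is (-1, 3).
For λ=6: (A-λI) row 1 is [-1, 0], so an eigenvector is (0, -1).
General solution: K_1e^(5t)(-1,3) + K_2e^(6t)(0,-1).

x(t) = -K_1e^(5t), z(t) = 3K_1e^(5t) - K_2e^(6t)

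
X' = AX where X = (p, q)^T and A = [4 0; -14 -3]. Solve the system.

p(t) = c_1e^(4t), q(t) = -2c_1e^(4t) - c_2e^(-3t)

Coefficient matrix A = [[4, 0], [-14, -3]].
Characteristic polynomial det(A - λI) = λ^2 - λ - 12 = 0.
Eigenvalues λ = 4, -3.
For λ=4: (A-λI) row 2 is [-14, -7], so an eigenvector is (1, -2).
For λ=-3: (A-λI) row 1 is [7, 0], so an eigenvector is (0, -1).
General solution: c_1e^(4t)(1,-2) + c_2e^(-3t)(0,-1).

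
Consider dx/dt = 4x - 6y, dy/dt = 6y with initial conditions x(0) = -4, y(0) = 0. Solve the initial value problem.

x(t) = -4e^(4t), y(t) = 0

Coefficient matrix A = [[4, -6], [0, 6]].
Characteristic polynomial det(A - λI) = λ^2 - 10λ + 24 = 0.
Eigenvalues λ = 4, 6.
For λ=4: (A-λI) row 1 is [0, -6], so an eigenvector is (-1, 0).
For λ=6: (A-λI) row 1 is [-2, -6], so an eigenvector is (-3, 1).
General solution: K_1e^(4t)(-1,0) + K_2e^(6t)(-3,1).
Applying x(0)=-4, y(0)=0 gives K_1=4, K_2=0.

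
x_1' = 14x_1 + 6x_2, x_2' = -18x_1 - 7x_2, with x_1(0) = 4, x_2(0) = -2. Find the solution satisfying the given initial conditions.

x_1(t) = 12e^(5t) - 8e^(2t), x_2(t) = -18e^(5t) + 16e^(2t)

Coefficient matrix A = [[14, 6], [-18, -7]].
Characteristic polynomial det(A - λI) = λ^2 - 7λ + 10 = 0.
Eigenvalues λ = 2, 5.
For λ=2: (A-λI) row 1 is [12, 6], so an eigenvector is (-1, 2).
For λ=5: (A-λI) row 1 is [9, 6], so an eigenvector is (-2, 3).
General solution: K_1e^(2t)(-1,2) + K_2e^(5t)(-2,3).
Applying x_1(0)=4, x_2(0)=-2 gives K_1=8, K_2=-6.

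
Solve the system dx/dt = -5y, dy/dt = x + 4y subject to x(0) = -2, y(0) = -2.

x(t) = 14e^(2t)sin(t) - 2e^(2t)cos(t), y(t) = -6e^(2t)sin(t) - 2e^(2t)cos(t)

Coefficient matrix A = [[0, -5], [1, 4]].
Characteristic polynomial det(A - λI) = λ^2 - 4λ + 5 = 0.
Eigenvalues λ = 2 ± i (complex conjugate pair).
For λ=2+i: an eigenvector is (1,0) - i(-2,1) = (1 + 2i, 0 - i).
A real fundamental pair from Re and Im of e^((2+i)t)v: X_1 = e^(2t)(cos(t)·(1,0) + sin(t)·(-2,1)), X_2 = e^(2t)(sin(t)·(1,0) - cos(t)·(-2,1)).
General solution: c_1X_1 + c_2X_2.
Applying x(0)=-2, y(0)=-2 gives c_1=-6, c_2=2.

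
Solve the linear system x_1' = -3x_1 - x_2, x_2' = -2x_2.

Coefficient matrix A = [[-3, -1], [0, -2]].
Characteristic polynomial det(A - λI) = λ^2 + 5λ + 6 = 0.
Eigenvalues λ = -3, -2.
For λ=-3: (A-λI) row 1 is [0, -1], so an eigenvector is (1, 0).
For λ=-2: (A-λI) row 1 is [-1, -1], so an eigenvector is (-1, 1).
General solution: C_1e^(-3t)(1,0) + C_2e^(-2t)(-1,1).

x_1(t) = C_1e^(-3t) - C_2e^(-2t), x_2(t) = C_2e^(-2t)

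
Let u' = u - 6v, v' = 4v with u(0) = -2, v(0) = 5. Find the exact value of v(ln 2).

80

A = [[1,-6],[0,4]]; eigenvalues λ = 4, 1.
Eigenvectors: (2,-1) for λ=4, (-1,0) for λ=1.
From the initial condition, c_1 = -5, c_2 = -8.
v(ln 2) = (-5)(2^4)(-1) + (-8)(2^1)(0) = 80.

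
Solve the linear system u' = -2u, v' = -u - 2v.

Coefficient matrix A = [[-2, 0], [-1, -2]].
Characteristic polynomial det(A - λI) = λ^2 + 4λ + 4 = 0.
Single eigenvalue λ = -2 with algebraic multiplicity 2.
Eigenvector v = (0,-1); generalized eigenvector w with (A-λI)w=v is (1,3).
General solution: e^(-2t)[K_1·v + K_2·(t·v + w)].

u(t) = K_2e^(-2t), v(t) = -K_1e^(-2t) - K_2te^(-2t) + 3K_2e^(-2t)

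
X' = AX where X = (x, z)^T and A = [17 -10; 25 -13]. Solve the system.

x(t) = -K_1e^(2t)sin(5t) + K_1e^(2t)cos(5t) + K_2e^(2t)sin(5t) + K_2e^(2t)cos(5t), z(t) = -K_1e^(2t)sin(5t) + 2K_1e^(2t)cos(5t) + 2K_2e^(2t)sin(5t) + K_2e^(2t)cos(5t)

Coefficient matrix A = [[17, -10], [25, -13]].
Characteristic polynomial det(A - λI) = λ^2 - 4λ + 29 = 0.
Eigenvalues λ = 2 ± 5i (complex conjugate pair).
For λ=2+5i: an eigenvector is (1,2) - i(-1,-1) = (1 + i, 2 + i).
A real fundamental pair from Re and Im of e^((2+5i)t)v: X_1 = e^(2t)(cos(5t)·(1,2) + sin(5t)·(-1,-1)), X_2 = e^(2t)(sin(5t)·(1,2) - cos(5t)·(-1,-1)).
General solution: K_1X_1 + K_2X_2.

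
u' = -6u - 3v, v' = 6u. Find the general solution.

u(t) = -K_1e^(-3t)sin(3t) + K_2e^(-3t)cos(3t), v(t) = K_1e^(-3t)sin(3t) + K_1e^(-3t)cos(3t) + K_2e^(-3t)sin(3t) - K_2e^(-3t)cos(3t)

Coefficient matrix A = [[-6, -3], [6, 0]].
Characteristic polynomial det(A - λI) = λ^2 + 6λ + 18 = 0.
Eigenvalues λ = -3 ± 3i (complex conjugate pair).
For λ=-3+3i: an eigenvector is (0,1) - i(-1,1) = (0 + i, 1 - i).
A real fundamental pair from Re and Im of e^((-3+3i)t)v: X_1 = e^(-3t)(cos(3t)·(0,1) + sin(3t)·(-1,1)), X_2 = e^(-3t)(sin(3t)·(0,1) - cos(3t)·(-1,1)).
General solution: K_1X_1 + K_2X_2.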